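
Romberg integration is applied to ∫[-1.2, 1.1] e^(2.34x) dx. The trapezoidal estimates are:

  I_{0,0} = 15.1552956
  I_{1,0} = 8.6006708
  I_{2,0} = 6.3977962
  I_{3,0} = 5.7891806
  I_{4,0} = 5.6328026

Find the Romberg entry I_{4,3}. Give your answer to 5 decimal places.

I_{2,1} = (4·6.3977962 − 8.6006708) / 3 = 5.6635047
I_{3,1} = 5.7891806 + (5.7891806 − 6.3977962)/3 = 5.5863087
I_{4,1} = (4·5.6328026 − 5.7891806) / 3 = 5.5806766
I_{3,2} = 5.5863087 + (5.5863087 − 5.6635047)/15 = 5.5811623
I_{4,2} = (16·5.5806766 − 5.5863087) / 15 = 5.5803011
I_{4,3} = 5.5803011 + (5.5803011 − 5.5811623)/63 = 5.5802874

5.58029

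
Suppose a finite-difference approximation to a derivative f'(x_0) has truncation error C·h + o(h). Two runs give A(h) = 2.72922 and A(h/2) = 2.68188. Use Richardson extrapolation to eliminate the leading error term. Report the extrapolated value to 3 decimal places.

The leading error scales as h; refining by a factor of 2 reduces it by 2^1 = 2.
Extrapolated value = (2·A(h/2) − A(h)) / (2 − 1)
= (2·2.68188 − 2.72922) / 1
= 2.63454 / 1 = 2.63454

2.635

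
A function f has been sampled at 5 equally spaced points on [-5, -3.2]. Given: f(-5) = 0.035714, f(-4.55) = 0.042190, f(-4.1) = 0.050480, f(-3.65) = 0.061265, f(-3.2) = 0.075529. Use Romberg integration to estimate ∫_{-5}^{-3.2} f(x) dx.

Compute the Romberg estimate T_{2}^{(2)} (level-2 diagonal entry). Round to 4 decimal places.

T_{0}^{(0)} (trapezoid, 1 panel, h=1.8000): 0.100119
T_{1}^{(0)} (trapezoid, 2 panels, h=0.9000): 0.095491
T_{2}^{(0)} (trapezoid, 4 panels, h=0.4500): 0.094300
T_{1}^{(1)} = 0.095491 + (0.095491 − 0.100119)/3 = 0.093948
T_{2}^{(1)} = 0.094300 + (0.094300 − 0.095491)/3 = 0.093903
T_{2}^{(2)} = 0.093903 + (0.093903 − 0.093948)/15 = 0.093900

0.0939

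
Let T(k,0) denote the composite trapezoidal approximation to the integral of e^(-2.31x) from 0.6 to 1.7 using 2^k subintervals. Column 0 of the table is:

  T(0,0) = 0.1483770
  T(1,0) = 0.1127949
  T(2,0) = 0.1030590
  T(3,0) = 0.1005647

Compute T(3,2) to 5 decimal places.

0.09973

Richardson extrapolation on the trapezoidal column (denominator 4−1=3):
T(2,1) = (4·0.1030590 − 0.1127949) / 3 = 0.0998137
T(3,1) = (4·0.1005647 − 0.1030590) / 3 = 0.0997333
T(3,2) = 0.0997333 + (0.0997333 − 0.0998137)/15 = 0.0997279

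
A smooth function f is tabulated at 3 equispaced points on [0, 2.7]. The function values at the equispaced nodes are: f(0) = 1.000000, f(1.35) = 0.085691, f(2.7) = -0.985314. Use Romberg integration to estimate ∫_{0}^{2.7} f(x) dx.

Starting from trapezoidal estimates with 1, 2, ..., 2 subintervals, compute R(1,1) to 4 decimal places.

0.1609

R(0,0) (trapezoid, 1 panel, h=2.7000): 0.019826
R(1,0) (trapezoid, 2 panels, h=1.3500): 0.125596
R(1,1) = 0.125596 + (0.125596 − 0.019826)/3 = 0.160853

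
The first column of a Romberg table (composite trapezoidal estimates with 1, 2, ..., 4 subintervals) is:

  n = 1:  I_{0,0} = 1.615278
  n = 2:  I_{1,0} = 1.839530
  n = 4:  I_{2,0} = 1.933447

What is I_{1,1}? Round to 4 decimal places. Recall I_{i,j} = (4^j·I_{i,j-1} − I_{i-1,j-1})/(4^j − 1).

1.9143

Richardson extrapolation on the trapezoidal column (denominator 4−1=3):
I_{1,1} = 1.839530 + (1.839530 − 1.615278)/3 = 1.914281
(Column j=1 coincides with Simpson's rule on the same nodes.)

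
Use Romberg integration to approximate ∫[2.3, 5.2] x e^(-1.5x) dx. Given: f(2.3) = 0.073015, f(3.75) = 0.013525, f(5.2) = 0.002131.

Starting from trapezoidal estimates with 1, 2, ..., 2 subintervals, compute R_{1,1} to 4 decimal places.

0.0625

R_{0,0} (trapezoid, 1 panel, h=2.9000): 0.108962
R_{1,0} (trapezoid, 2 panels, h=1.4500): 0.074092
R_{1,1} = 0.074092 + (0.074092 − 0.108962)/3 = 0.062469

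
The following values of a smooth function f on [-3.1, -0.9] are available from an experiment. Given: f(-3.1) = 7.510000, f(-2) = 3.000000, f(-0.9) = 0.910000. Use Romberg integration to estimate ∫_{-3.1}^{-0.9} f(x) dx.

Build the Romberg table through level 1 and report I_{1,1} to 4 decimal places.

I_{0,0} (trapezoid, 1 panel, h=2.2000): 9.262000
I_{1,0} (trapezoid, 2 panels, h=1.1000): 7.931000
I_{1,1} = 7.931000 + (7.931000 − 9.262000)/3 = 7.487333

7.4873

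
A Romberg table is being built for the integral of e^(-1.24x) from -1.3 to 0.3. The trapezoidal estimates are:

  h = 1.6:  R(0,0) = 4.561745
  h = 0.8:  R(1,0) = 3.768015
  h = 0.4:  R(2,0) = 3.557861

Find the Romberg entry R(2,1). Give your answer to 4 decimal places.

3.4878

Richardson extrapolation on the trapezoidal column (denominator 4−1=3):
R(2,1) = (4·3.557861 − 3.768015) / 3 = 3.487810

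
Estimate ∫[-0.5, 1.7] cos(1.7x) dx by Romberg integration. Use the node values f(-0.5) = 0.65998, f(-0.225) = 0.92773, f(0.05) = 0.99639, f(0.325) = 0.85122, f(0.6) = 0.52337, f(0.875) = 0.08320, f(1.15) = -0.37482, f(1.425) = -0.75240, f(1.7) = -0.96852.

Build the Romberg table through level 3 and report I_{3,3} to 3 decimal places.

0.588

I_{0,0} (trapezoid, 1 panel, h=2.2000): -0.33939
I_{1,0} (trapezoid, 2 panels, h=1.1000): 0.40601
I_{2,0} (trapezoid, 4 panels, h=0.5500): 0.54487
I_{3,0} (trapezoid, 8 panels, h=0.2750): 0.57762
I_{1,1} = 0.40601 + (0.40601 − (-0.33939))/3 = 0.65448
I_{2,1} = 0.54487 + (0.54487 − 0.40601)/3 = 0.59116
I_{3,1} = 0.57762 + (0.57762 − 0.54487)/3 = 0.58854
I_{2,2} = 0.59116 + (0.59116 − 0.65448)/15 = 0.58694
I_{3,2} = 0.58854 + (0.58854 − 0.59116)/15 = 0.58837
I_{3,3} = 0.58837 + (0.58837 − 0.58694)/63 = 0.58839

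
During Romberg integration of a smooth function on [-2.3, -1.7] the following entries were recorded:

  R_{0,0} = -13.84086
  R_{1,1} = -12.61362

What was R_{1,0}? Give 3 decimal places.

-12.920

From R_{1,1} = (4·R_{1,0} − R_{0,0})/3, solve for R_{1,0}:
4·R_{1,0} = 3·(-12.61362) + (-13.84086) = -51.68172
R_{1,0} = -12.92043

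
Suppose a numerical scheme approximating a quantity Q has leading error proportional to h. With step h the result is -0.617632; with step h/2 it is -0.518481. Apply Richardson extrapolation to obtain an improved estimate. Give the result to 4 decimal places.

The leading error scales as h; refining by a factor of 2 reduces it by 2^1 = 2.
Extrapolated value = (2·A(h/2) − A(h)) / (2 − 1)
= (2·(-0.518481) − (-0.617632)) / 1
= -0.419330 / 1 = -0.419330

-0.4193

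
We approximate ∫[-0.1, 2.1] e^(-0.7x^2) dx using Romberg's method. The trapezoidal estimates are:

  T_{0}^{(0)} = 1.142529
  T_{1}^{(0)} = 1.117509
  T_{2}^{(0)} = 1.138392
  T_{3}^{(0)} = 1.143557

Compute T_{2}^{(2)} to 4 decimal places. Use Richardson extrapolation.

Richardson extrapolation on the trapezoidal column (denominator 4−1=3):
T_{1}^{(1)} = 1.117509 + (1.117509 − 1.142529)/3 = 1.109169
T_{2}^{(1)} = (4·1.138392 − 1.117509) / 3 = 1.145353
T_{2}^{(2)} = (16·1.145353 − 1.109169) / 15 = 1.147765

1.1478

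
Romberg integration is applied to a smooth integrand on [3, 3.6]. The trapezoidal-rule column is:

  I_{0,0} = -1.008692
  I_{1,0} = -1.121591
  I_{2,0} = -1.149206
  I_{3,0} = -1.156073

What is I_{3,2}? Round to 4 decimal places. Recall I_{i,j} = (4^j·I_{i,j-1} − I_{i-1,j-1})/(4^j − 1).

I_{2,1} = -1.149206 + (-1.149206 − (-1.121591))/3 = -1.158411
I_{3,1} = -1.156073 + (-1.156073 − (-1.149206))/3 = -1.158362
I_{3,2} = -1.158362 + (-1.158362 − (-1.158411))/15 = -1.158359

-1.1584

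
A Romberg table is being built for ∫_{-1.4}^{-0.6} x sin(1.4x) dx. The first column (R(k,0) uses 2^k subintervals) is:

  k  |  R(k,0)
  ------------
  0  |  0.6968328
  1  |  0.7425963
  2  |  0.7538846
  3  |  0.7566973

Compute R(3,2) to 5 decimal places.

Richardson extrapolation on the trapezoidal column (denominator 4−1=3):
R(2,1) = (4·0.7538846 − 0.7425963) / 3 = 0.7576474
R(3,1) = 0.7566973 + (0.7566973 − 0.7538846)/3 = 0.7576349
R(3,2) = (16·0.7576349 − 0.7576474) / 15 = 0.7576341

0.75763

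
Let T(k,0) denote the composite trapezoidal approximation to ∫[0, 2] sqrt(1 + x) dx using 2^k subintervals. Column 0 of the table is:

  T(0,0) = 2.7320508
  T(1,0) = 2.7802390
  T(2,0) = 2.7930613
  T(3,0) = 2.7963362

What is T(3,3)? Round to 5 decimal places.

Richardson extrapolation on the trapezoidal column (denominator 4−1=3):
T(1,1) = (4·2.7802390 − 2.7320508) / 3 = 2.7963017
T(2,1) = (4·2.7930613 − 2.7802390) / 3 = 2.7973354
T(3,1) = 2.7963362 + (2.7963362 − 2.7930613)/3 = 2.7974278
T(2,2) = (16·2.7973354 − 2.7963017) / 15 = 2.7974043
T(3,2) = (16·2.7974278 − 2.7973354) / 15 = 2.7974340
T(3,3) = (64·2.7974340 − 2.7974043) / 63 = 2.7974345

2.79743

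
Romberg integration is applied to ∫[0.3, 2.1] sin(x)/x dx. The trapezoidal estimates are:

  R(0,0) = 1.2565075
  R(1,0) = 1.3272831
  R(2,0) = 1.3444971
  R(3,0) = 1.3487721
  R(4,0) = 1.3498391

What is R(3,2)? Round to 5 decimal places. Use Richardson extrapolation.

R(2,1) = (4·1.3444971 − 1.3272831) / 3 = 1.3502351
R(3,1) = (4·1.3487721 − 1.3444971) / 3 = 1.3501971
R(3,2) = 1.3501971 + (1.3501971 − 1.3502351)/15 = 1.3501946

1.35019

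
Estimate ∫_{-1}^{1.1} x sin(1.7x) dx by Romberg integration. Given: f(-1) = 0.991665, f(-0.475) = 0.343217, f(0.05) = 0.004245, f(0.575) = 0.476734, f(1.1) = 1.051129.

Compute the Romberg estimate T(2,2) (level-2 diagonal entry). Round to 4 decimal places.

0.9471

T(0,0) (trapezoid, 1 panel, h=2.1000): 2.144934
T(1,0) (trapezoid, 2 panels, h=1.0500): 1.076924
T(2,0) (trapezoid, 4 panels, h=0.5250): 0.968936
T(1,1) = 1.076924 + (1.076924 − 2.144934)/3 = 0.720921
T(2,1) = 0.968936 + (0.968936 − 1.076924)/3 = 0.932940
T(2,2) = 0.932940 + (0.932940 − 0.720921)/15 = 0.947075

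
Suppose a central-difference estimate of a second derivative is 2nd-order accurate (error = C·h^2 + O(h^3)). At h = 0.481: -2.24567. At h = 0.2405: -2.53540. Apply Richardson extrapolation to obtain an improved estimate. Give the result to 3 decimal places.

-2.632

Extrapolated value = (4·A(h/2) − A(h)) / (4 − 1)
= (4·(-2.53540) − (-2.24567)) / 3
= -7.89593 / 3 = -2.63198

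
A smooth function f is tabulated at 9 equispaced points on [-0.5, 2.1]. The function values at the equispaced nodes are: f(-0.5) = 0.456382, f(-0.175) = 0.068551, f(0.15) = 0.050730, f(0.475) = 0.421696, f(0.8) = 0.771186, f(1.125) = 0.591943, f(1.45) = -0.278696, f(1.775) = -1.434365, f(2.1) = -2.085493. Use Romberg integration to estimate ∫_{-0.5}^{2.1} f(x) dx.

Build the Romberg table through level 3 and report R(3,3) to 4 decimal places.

-0.2101

R(0,0) (trapezoid, 1 panel, h=2.6000): -2.117844
R(1,0) (trapezoid, 2 panels, h=1.3000): -0.056380
R(2,0) (trapezoid, 4 panels, h=0.6500): -0.176368
R(3,0) (trapezoid, 8 panels, h=0.3250): -0.202641
R(1,1) = -0.056380 + (-0.056380 − (-2.117844))/3 = 0.630775
R(2,1) = -0.176368 + (-0.176368 − (-0.056380))/3 = -0.216364
R(3,1) = -0.202641 + (-0.202641 − (-0.176368))/3 = -0.211399
R(2,2) = -0.216364 + (-0.216364 − 0.630775)/15 = -0.272840
R(3,2) = -0.211399 + (-0.211399 − (-0.216364))/15 = -0.211068
R(3,3) = -0.211068 + (-0.211068 − (-0.272840))/63 = -0.210087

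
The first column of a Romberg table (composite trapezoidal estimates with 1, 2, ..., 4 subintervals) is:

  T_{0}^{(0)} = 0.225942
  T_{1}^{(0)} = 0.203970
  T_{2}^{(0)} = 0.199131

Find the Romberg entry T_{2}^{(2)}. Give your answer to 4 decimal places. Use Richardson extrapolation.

Richardson extrapolation on the trapezoidal column (denominator 4−1=3):
T_{1}^{(1)} = (4·0.203970 − 0.225942) / 3 = 0.196646
T_{2}^{(1)} = 0.199131 + (0.199131 − 0.203970)/3 = 0.197518
T_{2}^{(2)} = 0.197518 + (0.197518 − 0.196646)/15 = 0.197576
(Column j=1 coincides with Simpson's rule on the same nodes.)

0.1976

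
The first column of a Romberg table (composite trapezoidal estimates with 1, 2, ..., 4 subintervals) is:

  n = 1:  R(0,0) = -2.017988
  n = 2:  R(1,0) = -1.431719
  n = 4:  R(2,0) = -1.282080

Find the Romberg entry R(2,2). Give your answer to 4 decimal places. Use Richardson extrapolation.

-1.2319

Richardson extrapolation on the trapezoidal column (denominator 4−1=3):
R(1,1) = -1.431719 + (-1.431719 − (-2.017988))/3 = -1.236296
R(2,1) = (4·(-1.282080) − (-1.431719)) / 3 = -1.232200
R(2,2) = -1.232200 + (-1.232200 − (-1.236296))/15 = -1.231927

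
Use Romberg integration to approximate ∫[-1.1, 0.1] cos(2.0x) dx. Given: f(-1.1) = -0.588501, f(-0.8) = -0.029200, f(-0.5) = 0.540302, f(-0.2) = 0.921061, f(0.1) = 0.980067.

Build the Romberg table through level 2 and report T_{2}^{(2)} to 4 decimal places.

0.5035

T_{0}^{(0)} (trapezoid, 1 panel, h=1.2000): 0.234940
T_{1}^{(0)} (trapezoid, 2 panels, h=0.6000): 0.441651
T_{2}^{(0)} (trapezoid, 4 panels, h=0.3000): 0.488384
T_{1}^{(1)} = 0.441651 + (0.441651 − 0.234940)/3 = 0.510555
T_{2}^{(1)} = 0.488384 + (0.488384 − 0.441651)/3 = 0.503962
T_{2}^{(2)} = 0.503962 + (0.503962 − 0.510555)/15 = 0.503522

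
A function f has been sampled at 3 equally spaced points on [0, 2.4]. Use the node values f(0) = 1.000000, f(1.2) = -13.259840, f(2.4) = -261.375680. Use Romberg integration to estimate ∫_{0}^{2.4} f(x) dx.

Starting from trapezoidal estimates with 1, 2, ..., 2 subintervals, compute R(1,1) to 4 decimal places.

R(0,0) (trapezoid, 1 panel, h=2.4000): -312.450816
R(1,0) (trapezoid, 2 panels, h=1.2000): -172.137216
R(1,1) = -172.137216 + (-172.137216 − (-312.450816))/3 = -125.366016

-125.3660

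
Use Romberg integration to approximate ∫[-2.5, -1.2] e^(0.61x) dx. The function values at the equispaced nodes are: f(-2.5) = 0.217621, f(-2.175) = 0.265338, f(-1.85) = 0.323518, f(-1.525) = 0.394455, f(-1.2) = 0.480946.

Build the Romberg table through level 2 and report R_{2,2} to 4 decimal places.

R_{0,0} (trapezoid, 1 panel, h=1.3000): 0.454069
R_{1,0} (trapezoid, 2 panels, h=0.6500): 0.437321
R_{2,0} (trapezoid, 4 panels, h=0.3250): 0.433093
R_{1,1} = 0.437321 + (0.437321 − 0.454069)/3 = 0.431738
R_{2,1} = 0.433093 + (0.433093 − 0.437321)/3 = 0.431684
R_{2,2} = 0.431684 + (0.431684 − 0.431738)/15 = 0.431680

0.4317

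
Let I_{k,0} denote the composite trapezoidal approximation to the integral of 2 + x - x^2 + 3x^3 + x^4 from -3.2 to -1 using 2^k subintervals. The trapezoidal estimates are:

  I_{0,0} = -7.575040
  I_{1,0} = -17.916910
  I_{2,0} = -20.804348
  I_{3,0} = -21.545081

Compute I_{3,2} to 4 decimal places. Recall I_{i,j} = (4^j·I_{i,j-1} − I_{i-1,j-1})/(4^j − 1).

Richardson extrapolation on the trapezoidal column (denominator 4−1=3):
I_{2,1} = -20.804348 + (-20.804348 − (-17.916910))/3 = -21.766827
I_{3,1} = (4·(-21.545081) − (-20.804348)) / 3 = -21.791992
I_{3,2} = -21.791992 + (-21.791992 − (-21.766827))/15 = -21.793670

-21.7937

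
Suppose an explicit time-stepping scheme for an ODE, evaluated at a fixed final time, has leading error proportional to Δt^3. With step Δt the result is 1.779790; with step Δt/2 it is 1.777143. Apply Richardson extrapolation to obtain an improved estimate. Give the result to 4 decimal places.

1.7768

The leading error scales as Δt^3; refining by a factor of 2 reduces it by 2^3 = 8.
Extrapolated value = (8·A(Δt/2) − A(Δt)) / (8 − 1)
= (8·1.777143 − 1.779790) / 7
= 12.437354 / 7 = 1.776765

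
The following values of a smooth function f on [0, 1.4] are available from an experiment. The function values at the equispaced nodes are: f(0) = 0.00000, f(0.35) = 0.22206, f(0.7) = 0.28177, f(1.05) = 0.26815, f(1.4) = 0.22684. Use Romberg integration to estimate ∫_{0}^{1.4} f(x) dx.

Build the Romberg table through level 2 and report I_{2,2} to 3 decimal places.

0.321

I_{0,0} (trapezoid, 1 panel, h=1.4000): 0.15879
I_{1,0} (trapezoid, 2 panels, h=0.7000): 0.27663
I_{2,0} (trapezoid, 4 panels, h=0.3500): 0.30989
I_{1,1} = 0.27663 + (0.27663 − 0.15879)/3 = 0.31591
I_{2,1} = 0.30989 + (0.30989 − 0.27663)/3 = 0.32098
I_{2,2} = 0.32098 + (0.32098 − 0.31591)/15 = 0.32132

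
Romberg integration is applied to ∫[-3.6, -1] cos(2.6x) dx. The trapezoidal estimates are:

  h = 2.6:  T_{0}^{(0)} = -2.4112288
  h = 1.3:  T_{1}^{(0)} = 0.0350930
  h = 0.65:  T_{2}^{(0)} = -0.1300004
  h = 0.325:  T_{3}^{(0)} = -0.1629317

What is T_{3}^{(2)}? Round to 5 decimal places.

-0.17317

T_{2}^{(1)} = (4·(-0.1300004) − 0.0350930) / 3 = -0.1850315
T_{3}^{(1)} = (4·(-0.1629317) − (-0.1300004)) / 3 = -0.1739088
T_{3}^{(2)} = (16·(-0.1739088) − (-0.1850315)) / 15 = -0.1731673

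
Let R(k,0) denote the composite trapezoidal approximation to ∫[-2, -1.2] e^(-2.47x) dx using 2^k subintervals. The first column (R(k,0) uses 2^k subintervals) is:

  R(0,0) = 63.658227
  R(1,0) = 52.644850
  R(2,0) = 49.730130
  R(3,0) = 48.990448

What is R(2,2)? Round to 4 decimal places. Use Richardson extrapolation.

R(1,1) = 52.644850 + (52.644850 − 63.658227)/3 = 48.973724
R(2,1) = 49.730130 + (49.730130 − 52.644850)/3 = 48.758557
R(2,2) = (16·48.758557 − 48.973724) / 15 = 48.744213

48.7442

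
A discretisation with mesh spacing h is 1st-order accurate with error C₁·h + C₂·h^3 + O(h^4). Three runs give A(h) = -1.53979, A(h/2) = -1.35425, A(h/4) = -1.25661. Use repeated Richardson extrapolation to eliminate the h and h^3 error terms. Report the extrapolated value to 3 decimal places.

-1.158

First eliminate the h term (factor 2^1 = 2):
  B₁ = (2·(-1.35425) − (-1.53979))/1 = -1.16871
  B₂ = (2·(-1.25661) − (-1.35425))/1 = -1.15897
Then eliminate the h^3 term (factor 2^3 = 8):
  (8·(-1.15897) − (-1.16871))/7 = -1.15758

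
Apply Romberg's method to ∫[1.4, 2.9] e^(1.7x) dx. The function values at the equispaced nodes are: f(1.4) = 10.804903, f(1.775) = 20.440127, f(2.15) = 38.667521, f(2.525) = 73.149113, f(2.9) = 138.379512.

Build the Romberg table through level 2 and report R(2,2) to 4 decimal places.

75.0526

R(0,0) (trapezoid, 1 panel, h=1.5000): 111.888311
R(1,0) (trapezoid, 2 panels, h=0.7500): 84.944796
R(2,0) (trapezoid, 4 panels, h=0.3750): 77.568363
R(1,1) = 84.944796 + (84.944796 − 111.888311)/3 = 75.963624
R(2,1) = 77.568363 + (77.568363 − 84.944796)/3 = 75.109552
R(2,2) = 75.109552 + (75.109552 − 75.963624)/15 = 75.052614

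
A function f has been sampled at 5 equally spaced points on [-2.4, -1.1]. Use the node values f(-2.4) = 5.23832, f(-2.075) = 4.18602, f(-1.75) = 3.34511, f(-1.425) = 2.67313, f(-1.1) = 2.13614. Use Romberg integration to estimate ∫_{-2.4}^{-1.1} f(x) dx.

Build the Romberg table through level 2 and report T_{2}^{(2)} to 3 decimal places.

4.496

T_{0}^{(0)} (trapezoid, 1 panel, h=1.3000): 4.79340
T_{1}^{(0)} (trapezoid, 2 panels, h=0.6500): 4.57102
T_{2}^{(0)} (trapezoid, 4 panels, h=0.3250): 4.51473
T_{1}^{(1)} = 4.57102 + (4.57102 − 4.79340)/3 = 4.49689
T_{2}^{(1)} = 4.51473 + (4.51473 − 4.57102)/3 = 4.49597
T_{2}^{(2)} = 4.49597 + (4.49597 − 4.49689)/15 = 4.49591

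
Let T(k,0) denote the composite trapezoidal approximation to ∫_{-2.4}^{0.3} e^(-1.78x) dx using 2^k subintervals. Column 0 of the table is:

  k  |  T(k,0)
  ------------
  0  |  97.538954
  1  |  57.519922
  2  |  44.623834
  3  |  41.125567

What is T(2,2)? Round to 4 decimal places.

T(1,1) = (4·57.519922 − 97.538954) / 3 = 44.180245
T(2,1) = 44.623834 + (44.623834 − 57.519922)/3 = 40.325138
T(2,2) = 40.325138 + (40.325138 − 44.180245)/15 = 40.068131

40.0681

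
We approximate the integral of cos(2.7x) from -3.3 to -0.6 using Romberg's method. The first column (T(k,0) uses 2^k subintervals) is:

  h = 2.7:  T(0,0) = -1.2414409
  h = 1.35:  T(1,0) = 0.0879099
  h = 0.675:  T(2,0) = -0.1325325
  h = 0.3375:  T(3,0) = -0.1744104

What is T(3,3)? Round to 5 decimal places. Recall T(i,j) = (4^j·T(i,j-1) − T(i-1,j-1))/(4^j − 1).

-0.18611

Richardson extrapolation on the trapezoidal column (denominator 4−1=3):
T(1,1) = (4·0.0879099 − (-1.2414409)) / 3 = 0.5310268
T(2,1) = -0.1325325 + (-0.1325325 − 0.0879099)/3 = -0.2060133
T(3,1) = (4·(-0.1744104) − (-0.1325325)) / 3 = -0.1883697
T(2,2) = (16·(-0.2060133) − 0.5310268) / 15 = -0.2551493
T(3,2) = (16·(-0.1883697) − (-0.2060133)) / 15 = -0.1871935
T(3,3) = (64·(-0.1871935) − (-0.2551493)) / 63 = -0.1861148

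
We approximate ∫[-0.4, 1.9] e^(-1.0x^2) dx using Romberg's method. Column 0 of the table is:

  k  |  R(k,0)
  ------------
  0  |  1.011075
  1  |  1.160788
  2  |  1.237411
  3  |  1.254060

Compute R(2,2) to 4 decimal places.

Richardson extrapolation on the trapezoidal column (denominator 4−1=3):
R(1,1) = 1.160788 + (1.160788 − 1.011075)/3 = 1.210692
R(2,1) = (4·1.237411 − 1.160788) / 3 = 1.262952
R(2,2) = (16·1.262952 − 1.210692) / 15 = 1.266436

1.2664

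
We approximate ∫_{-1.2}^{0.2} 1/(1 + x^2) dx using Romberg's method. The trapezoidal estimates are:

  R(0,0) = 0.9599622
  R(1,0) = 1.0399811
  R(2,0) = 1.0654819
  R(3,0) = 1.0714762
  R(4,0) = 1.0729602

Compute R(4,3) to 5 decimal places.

Richardson extrapolation on the trapezoidal column (denominator 4−1=3):
R(2,1) = (4·1.0654819 − 1.0399811) / 3 = 1.0739822
R(3,1) = (4·1.0714762 − 1.0654819) / 3 = 1.0734743
R(4,1) = (4·1.0729602 − 1.0714762) / 3 = 1.0734549
R(3,2) = (16·1.0734743 − 1.0739822) / 15 = 1.0734404
R(4,2) = 1.0734549 + (1.0734549 − 1.0734743)/15 = 1.0734536
R(4,3) = 1.0734536 + (1.0734536 − 1.0734404)/63 = 1.0734538
(Column j=1 coincides with Simpson's rule on the same nodes.)

1.07345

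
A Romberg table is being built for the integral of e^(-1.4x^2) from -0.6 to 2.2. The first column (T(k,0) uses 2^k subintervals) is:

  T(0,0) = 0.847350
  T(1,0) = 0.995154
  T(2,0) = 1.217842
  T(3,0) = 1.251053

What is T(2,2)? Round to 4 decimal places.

1.3086

Richardson extrapolation on the trapezoidal column (denominator 4−1=3):
T(1,1) = 0.995154 + (0.995154 − 0.847350)/3 = 1.044422
T(2,1) = 1.217842 + (1.217842 − 0.995154)/3 = 1.292071
T(2,2) = (16·1.292071 − 1.044422) / 15 = 1.308581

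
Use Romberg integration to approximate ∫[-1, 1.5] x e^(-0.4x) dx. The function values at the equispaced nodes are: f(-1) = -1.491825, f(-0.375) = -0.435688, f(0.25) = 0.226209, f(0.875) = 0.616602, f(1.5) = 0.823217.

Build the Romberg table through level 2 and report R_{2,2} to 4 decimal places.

0.1062

R_{0,0} (trapezoid, 1 panel, h=2.5000): -0.835760
R_{1,0} (trapezoid, 2 panels, h=1.2500): -0.135119
R_{2,0} (trapezoid, 4 panels, h=0.6250): 0.045512
R_{1,1} = -0.135119 + (-0.135119 − (-0.835760))/3 = 0.098428
R_{2,1} = 0.045512 + (0.045512 − (-0.135119))/3 = 0.105722
R_{2,2} = 0.105722 + (0.105722 − 0.098428)/15 = 0.106208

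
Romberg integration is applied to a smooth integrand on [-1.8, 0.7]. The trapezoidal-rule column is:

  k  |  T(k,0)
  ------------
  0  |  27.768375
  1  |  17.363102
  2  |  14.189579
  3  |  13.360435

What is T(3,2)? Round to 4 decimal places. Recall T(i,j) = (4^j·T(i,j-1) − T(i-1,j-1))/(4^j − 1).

13.0809

Richardson extrapolation on the trapezoidal column (denominator 4−1=3):
T(2,1) = (4·14.189579 − 17.363102) / 3 = 13.131738
T(3,1) = 13.360435 + (13.360435 − 14.189579)/3 = 13.084054
T(3,2) = (16·13.084054 − 13.131738) / 15 = 13.080875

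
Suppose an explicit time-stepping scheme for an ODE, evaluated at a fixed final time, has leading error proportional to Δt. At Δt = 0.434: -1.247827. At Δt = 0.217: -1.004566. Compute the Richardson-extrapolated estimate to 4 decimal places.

-0.7613

The leading error scales as Δt; refining by a factor of 2 reduces it by 2^1 = 2.
Extrapolated value = (2·A(Δt/2) − A(Δt)) / (2 − 1)
= (2·(-1.004566) − (-1.247827)) / 1
= -0.761305 / 1 = -0.761305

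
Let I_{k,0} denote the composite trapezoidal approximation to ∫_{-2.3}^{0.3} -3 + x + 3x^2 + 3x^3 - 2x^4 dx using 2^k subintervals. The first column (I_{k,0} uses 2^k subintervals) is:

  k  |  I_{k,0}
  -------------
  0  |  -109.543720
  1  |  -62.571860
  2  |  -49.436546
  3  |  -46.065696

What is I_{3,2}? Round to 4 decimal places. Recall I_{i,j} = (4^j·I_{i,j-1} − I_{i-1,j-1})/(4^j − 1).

Richardson extrapolation on the trapezoidal column (denominator 4−1=3):
I_{2,1} = -49.436546 + (-49.436546 − (-62.571860))/3 = -45.058108
I_{3,1} = (4·(-46.065696) − (-49.436546)) / 3 = -44.942079
I_{3,2} = -44.942079 + (-44.942079 − (-45.058108))/15 = -44.934344

-44.9343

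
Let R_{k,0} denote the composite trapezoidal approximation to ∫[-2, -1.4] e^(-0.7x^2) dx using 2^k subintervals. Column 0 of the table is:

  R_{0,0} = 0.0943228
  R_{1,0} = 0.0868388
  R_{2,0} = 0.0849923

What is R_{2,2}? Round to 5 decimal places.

R_{1,1} = 0.0868388 + (0.0868388 − 0.0943228)/3 = 0.0843441
R_{2,1} = (4·0.0849923 − 0.0868388) / 3 = 0.0843768
R_{2,2} = (16·0.0843768 − 0.0843441) / 15 = 0.0843790
(Column j=1 coincides with Simpson's rule on the same nodes.)

0.08438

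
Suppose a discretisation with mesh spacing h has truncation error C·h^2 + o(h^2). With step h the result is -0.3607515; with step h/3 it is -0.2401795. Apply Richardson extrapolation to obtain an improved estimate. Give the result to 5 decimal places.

-0.22511

Extrapolated value = (9·A(h/3) − A(h)) / (9 − 1)
= (9·(-0.2401795) − (-0.3607515)) / 8
= -1.8008640 / 8 = -0.2251080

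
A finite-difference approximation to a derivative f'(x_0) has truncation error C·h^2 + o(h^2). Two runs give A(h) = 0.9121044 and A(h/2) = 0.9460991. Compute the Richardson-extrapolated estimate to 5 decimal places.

0.95743

Extrapolated value = (4·A(h/2) − A(h)) / (4 − 1)
= (4·0.9460991 − 0.9121044) / 3
= 2.8722920 / 3 = 0.9574307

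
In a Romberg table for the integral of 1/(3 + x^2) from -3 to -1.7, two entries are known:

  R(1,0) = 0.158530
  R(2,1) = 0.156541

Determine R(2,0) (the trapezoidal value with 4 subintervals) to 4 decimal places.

0.1570

From R(2,1) = (4·R(2,0) − R(1,0))/3, solve for R(2,0):
4·R(2,0) = 3·0.156541 + 0.158530 = 0.628153
R(2,0) = 0.157038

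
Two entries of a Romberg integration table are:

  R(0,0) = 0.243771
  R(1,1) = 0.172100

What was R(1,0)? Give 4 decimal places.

0.1900

From R(1,1) = (4·R(1,0) − R(0,0))/3, solve for R(1,0):
4·R(1,0) = 3·0.172100 + 0.243771 = 0.760071
R(1,0) = 0.190018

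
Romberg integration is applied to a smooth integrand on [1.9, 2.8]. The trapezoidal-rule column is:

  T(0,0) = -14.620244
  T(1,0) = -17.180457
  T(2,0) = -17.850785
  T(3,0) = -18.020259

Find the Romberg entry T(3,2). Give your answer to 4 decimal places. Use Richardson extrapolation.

T(2,1) = (4·(-17.850785) − (-17.180457)) / 3 = -18.074228
T(3,1) = (4·(-18.020259) − (-17.850785)) / 3 = -18.076750
T(3,2) = (16·(-18.076750) − (-18.074228)) / 15 = -18.076918

-18.0769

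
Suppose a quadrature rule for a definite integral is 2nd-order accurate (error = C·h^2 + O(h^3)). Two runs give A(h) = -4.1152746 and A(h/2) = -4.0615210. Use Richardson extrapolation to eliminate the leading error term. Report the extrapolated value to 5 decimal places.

The leading error scales as h^2; refining by a factor of 2 reduces it by 2^2 = 4.
Extrapolated value = (4·A(h/2) − A(h)) / (4 − 1)
= (4·(-4.0615210) − (-4.1152746)) / 3
= -12.1308094 / 3 = -4.0436031

-4.04360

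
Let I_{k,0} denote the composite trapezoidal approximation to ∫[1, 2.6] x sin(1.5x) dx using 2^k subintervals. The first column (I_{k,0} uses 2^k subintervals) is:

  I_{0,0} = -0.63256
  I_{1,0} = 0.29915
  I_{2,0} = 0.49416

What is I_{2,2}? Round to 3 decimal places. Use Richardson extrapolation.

I_{1,1} = (4·0.29915 − (-0.63256)) / 3 = 0.60972
I_{2,1} = (4·0.49416 − 0.29915) / 3 = 0.55916
I_{2,2} = 0.55916 + (0.55916 − 0.60972)/15 = 0.55579

0.556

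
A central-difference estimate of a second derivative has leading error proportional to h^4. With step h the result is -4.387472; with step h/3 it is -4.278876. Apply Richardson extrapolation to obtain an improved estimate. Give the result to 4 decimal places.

Extrapolated value = (81·A(h/3) − A(h)) / (81 − 1)
= (81·(-4.278876) − (-4.387472)) / 80
= -342.201484 / 80 = -4.277519

-4.2775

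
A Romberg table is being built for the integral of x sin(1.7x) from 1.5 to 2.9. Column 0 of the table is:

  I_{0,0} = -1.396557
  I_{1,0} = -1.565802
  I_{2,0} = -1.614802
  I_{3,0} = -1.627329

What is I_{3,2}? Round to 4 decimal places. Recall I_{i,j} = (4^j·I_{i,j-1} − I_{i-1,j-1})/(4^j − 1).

Richardson extrapolation on the trapezoidal column (denominator 4−1=3):
I_{2,1} = -1.614802 + (-1.614802 − (-1.565802))/3 = -1.631135
I_{3,1} = (4·(-1.627329) − (-1.614802)) / 3 = -1.631505
I_{3,2} = -1.631505 + (-1.631505 − (-1.631135))/15 = -1.631530

-1.6315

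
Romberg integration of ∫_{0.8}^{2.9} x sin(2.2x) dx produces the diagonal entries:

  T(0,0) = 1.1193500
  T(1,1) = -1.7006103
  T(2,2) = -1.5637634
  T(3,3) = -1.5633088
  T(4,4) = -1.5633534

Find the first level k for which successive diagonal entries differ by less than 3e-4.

|T(1,1) − T(0,0)| = 2.8199603 ≥ 3e-4
|T(2,2) − T(1,1)| = 0.1368469 ≥ 3e-4
|T(3,3) − T(2,2)| = 0.0004546 ≥ 3e-4
|T(4,4) − T(3,3)| = 0.0000446 < 3e-4

k = 4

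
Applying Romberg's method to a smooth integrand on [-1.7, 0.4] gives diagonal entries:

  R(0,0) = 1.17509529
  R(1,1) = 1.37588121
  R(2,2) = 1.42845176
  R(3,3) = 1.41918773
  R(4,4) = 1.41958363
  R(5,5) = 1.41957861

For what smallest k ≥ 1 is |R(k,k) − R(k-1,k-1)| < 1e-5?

|R(1,1) − R(0,0)| = 0.20078592 ≥ 1e-5
|R(2,2) − R(1,1)| = 0.05257055 ≥ 1e-5
|R(3,3) − R(2,2)| = 0.00926403 ≥ 1e-5
|R(4,4) − R(3,3)| = 0.00039590 ≥ 1e-5
|R(5,5) − R(4,4)| = 0.00000502 < 1e-5

k = 5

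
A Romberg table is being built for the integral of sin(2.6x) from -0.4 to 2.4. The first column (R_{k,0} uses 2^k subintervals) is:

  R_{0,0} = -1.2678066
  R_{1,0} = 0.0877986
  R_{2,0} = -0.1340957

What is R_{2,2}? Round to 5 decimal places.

-0.25791

Richardson extrapolation on the trapezoidal column (denominator 4−1=3):
R_{1,1} = 0.0877986 + (0.0877986 − (-1.2678066))/3 = 0.5396670
R_{2,1} = -0.1340957 + (-0.1340957 − 0.0877986)/3 = -0.2080605
R_{2,2} = (16·(-0.2080605) − 0.5396670) / 15 = -0.2579090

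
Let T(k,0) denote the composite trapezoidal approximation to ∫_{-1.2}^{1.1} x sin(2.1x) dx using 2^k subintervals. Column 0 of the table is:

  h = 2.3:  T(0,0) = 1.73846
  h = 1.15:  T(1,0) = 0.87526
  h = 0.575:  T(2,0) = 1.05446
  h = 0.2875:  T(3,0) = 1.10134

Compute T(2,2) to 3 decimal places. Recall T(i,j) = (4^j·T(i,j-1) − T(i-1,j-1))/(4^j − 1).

1.149

Richardson extrapolation on the trapezoidal column (denominator 4−1=3):
T(1,1) = (4·0.87526 − 1.73846) / 3 = 0.58753
T(2,1) = 1.05446 + (1.05446 − 0.87526)/3 = 1.11419
T(2,2) = (16·1.11419 − 0.58753) / 15 = 1.14930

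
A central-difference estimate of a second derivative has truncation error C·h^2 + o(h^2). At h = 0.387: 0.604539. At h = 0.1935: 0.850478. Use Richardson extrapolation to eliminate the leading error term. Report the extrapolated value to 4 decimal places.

The leading error scales as h^2; refining by a factor of 2 reduces it by 2^2 = 4.
Extrapolated value = (4·A(h/2) − A(h)) / (4 − 1)
= (4·0.850478 − 0.604539) / 3
= 2.797373 / 3 = 0.932458

0.9325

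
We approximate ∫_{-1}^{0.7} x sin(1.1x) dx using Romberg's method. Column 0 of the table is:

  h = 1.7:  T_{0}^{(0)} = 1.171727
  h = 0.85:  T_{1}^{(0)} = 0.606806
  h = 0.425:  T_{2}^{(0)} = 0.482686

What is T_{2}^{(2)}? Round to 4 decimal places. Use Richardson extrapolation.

0.4428

T_{1}^{(1)} = (4·0.606806 − 1.171727) / 3 = 0.418499
T_{2}^{(1)} = 0.482686 + (0.482686 − 0.606806)/3 = 0.441313
T_{2}^{(2)} = (16·0.441313 − 0.418499) / 15 = 0.442834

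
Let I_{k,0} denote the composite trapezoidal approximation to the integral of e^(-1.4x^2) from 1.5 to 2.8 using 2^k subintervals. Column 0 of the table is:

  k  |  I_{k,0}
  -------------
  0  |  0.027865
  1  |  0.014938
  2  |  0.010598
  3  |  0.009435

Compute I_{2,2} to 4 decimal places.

0.0091

I_{1,1} = (4·0.014938 − 0.027865) / 3 = 0.010629
I_{2,1} = (4·0.010598 − 0.014938) / 3 = 0.009151
I_{2,2} = (16·0.009151 − 0.010629) / 15 = 0.009052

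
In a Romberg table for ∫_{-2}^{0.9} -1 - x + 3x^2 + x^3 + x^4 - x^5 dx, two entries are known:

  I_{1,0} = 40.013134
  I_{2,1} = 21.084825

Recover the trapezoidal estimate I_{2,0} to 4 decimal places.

25.8169

From I_{2,1} = (4·I_{2,0} − I_{1,0})/3, solve for I_{2,0}:
4·I_{2,0} = 3·21.084825 + 40.013134 = 103.267609
I_{2,0} = 25.816902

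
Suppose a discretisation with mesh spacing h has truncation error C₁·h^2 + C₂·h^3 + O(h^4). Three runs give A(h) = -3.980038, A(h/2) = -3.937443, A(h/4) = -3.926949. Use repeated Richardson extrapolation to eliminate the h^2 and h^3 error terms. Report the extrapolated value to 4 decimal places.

-3.9235

First eliminate the h^2 term (factor 2^2 = 4):
  B₁ = (4·(-3.937443) − (-3.980038))/3 = -3.923245
  B₂ = (4·(-3.926949) − (-3.937443))/3 = -3.923451
Then eliminate the h^3 term (factor 2^3 = 8):
  (8·(-3.923451) − (-3.923245))/7 = -3.923480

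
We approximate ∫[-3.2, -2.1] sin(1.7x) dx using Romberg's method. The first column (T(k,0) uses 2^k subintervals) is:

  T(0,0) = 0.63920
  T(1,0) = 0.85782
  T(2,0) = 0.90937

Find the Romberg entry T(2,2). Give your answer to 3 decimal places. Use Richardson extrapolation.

0.926

Richardson extrapolation on the trapezoidal column (denominator 4−1=3):
T(1,1) = 0.85782 + (0.85782 − 0.63920)/3 = 0.93069
T(2,1) = 0.90937 + (0.90937 − 0.85782)/3 = 0.92655
T(2,2) = 0.92655 + (0.92655 − 0.93069)/15 = 0.92627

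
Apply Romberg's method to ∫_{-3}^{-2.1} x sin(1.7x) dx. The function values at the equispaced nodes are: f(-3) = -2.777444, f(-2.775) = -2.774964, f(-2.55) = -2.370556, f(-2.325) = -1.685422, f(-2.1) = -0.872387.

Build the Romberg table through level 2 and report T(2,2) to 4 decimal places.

-1.9673

T(0,0) (trapezoid, 1 panel, h=0.9000): -1.642424
T(1,0) (trapezoid, 2 panels, h=0.4500): -1.887962
T(2,0) (trapezoid, 4 panels, h=0.2250): -1.947568
T(1,1) = -1.887962 + (-1.887962 − (-1.642424))/3 = -1.969808
T(2,1) = -1.947568 + (-1.947568 − (-1.887962))/3 = -1.967437
T(2,2) = -1.967437 + (-1.967437 − (-1.969808))/15 = -1.967279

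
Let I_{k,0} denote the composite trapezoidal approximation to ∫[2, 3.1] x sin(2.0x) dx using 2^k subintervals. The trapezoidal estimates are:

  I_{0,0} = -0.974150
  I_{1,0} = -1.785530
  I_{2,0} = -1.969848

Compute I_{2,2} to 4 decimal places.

Richardson extrapolation on the trapezoidal column (denominator 4−1=3):
I_{1,1} = -1.785530 + (-1.785530 − (-0.974150))/3 = -2.055990
I_{2,1} = -1.969848 + (-1.969848 − (-1.785530))/3 = -2.031287
I_{2,2} = -2.031287 + (-2.031287 − (-2.055990))/15 = -2.029640

-2.0296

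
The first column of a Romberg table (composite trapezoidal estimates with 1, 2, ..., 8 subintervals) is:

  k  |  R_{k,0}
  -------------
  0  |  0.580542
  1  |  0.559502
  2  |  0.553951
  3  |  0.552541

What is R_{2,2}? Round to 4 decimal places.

0.5521

R_{1,1} = 0.559502 + (0.559502 − 0.580542)/3 = 0.552489
R_{2,1} = (4·0.553951 − 0.559502) / 3 = 0.552101
R_{2,2} = (16·0.552101 − 0.552489) / 15 = 0.552075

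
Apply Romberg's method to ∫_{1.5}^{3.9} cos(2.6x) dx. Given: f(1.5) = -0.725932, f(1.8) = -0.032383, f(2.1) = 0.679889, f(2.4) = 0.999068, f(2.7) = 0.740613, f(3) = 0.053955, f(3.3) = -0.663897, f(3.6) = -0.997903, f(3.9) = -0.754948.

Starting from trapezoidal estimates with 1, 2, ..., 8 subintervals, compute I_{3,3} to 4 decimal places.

0.0129

I_{0,0} (trapezoid, 1 panel, h=2.4000): -1.777056
I_{1,0} (trapezoid, 2 panels, h=1.2000): 0.000208
I_{2,0} (trapezoid, 4 panels, h=0.6000): 0.009699
I_{3,0} (trapezoid, 8 panels, h=0.3000): 0.011671
I_{1,1} = 0.000208 + (0.000208 − (-1.777056))/3 = 0.592629
I_{2,1} = 0.009699 + (0.009699 − 0.000208)/3 = 0.012863
I_{3,1} = 0.011671 + (0.011671 − 0.009699)/3 = 0.012328
I_{2,2} = 0.012863 + (0.012863 − 0.592629)/15 = -0.025788
I_{3,2} = 0.012328 + (0.012328 − 0.012863)/15 = 0.012292
I_{3,3} = 0.012292 + (0.012292 − (-0.025788))/63 = 0.012896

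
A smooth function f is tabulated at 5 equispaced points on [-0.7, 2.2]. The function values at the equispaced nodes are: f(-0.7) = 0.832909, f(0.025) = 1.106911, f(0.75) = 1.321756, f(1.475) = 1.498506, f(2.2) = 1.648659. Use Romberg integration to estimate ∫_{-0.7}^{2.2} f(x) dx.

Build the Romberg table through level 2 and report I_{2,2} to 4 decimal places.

3.7573

I_{0,0} (trapezoid, 1 panel, h=2.9000): 3.598274
I_{1,0} (trapezoid, 2 panels, h=1.4500): 3.715683
I_{2,0} (trapezoid, 4 panels, h=0.7250): 3.746769
I_{1,1} = 3.715683 + (3.715683 − 3.598274)/3 = 3.754819
I_{2,1} = 3.746769 + (3.746769 − 3.715683)/3 = 3.757131
I_{2,2} = 3.757131 + (3.757131 − 3.754819)/15 = 3.757285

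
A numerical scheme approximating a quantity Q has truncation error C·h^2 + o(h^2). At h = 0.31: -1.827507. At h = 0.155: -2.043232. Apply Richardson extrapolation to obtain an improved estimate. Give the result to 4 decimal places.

The leading error scales as h^2; refining by a factor of 2 reduces it by 2^2 = 4.
Extrapolated value = (4·A(h/2) − A(h)) / (4 − 1)
= (4·(-2.043232) − (-1.827507)) / 3
= -6.345421 / 3 = -2.115140

-2.1151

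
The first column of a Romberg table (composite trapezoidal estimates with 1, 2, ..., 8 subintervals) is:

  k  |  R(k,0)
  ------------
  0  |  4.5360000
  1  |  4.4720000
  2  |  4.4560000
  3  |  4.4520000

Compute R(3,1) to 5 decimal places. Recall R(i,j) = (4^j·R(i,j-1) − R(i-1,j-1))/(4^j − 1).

R(3,1) = 4.4520000 + (4.4520000 − 4.4560000)/3 = 4.4506667

4.45067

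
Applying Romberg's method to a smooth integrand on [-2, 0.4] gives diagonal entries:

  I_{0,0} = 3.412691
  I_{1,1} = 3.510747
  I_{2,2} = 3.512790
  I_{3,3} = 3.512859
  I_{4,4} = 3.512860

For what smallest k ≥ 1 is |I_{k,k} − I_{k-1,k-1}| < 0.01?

k = 2

|I_{1,1} − I_{0,0}| = 0.098056 ≥ 0.01
|I_{2,2} − I_{1,1}| = 0.002043 < 0.01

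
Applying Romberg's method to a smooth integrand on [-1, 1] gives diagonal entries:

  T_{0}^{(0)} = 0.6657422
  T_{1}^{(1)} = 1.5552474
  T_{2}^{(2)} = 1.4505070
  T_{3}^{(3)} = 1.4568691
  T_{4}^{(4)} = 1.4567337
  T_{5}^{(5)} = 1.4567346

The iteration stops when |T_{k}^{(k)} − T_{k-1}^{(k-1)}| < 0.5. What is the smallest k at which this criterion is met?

|T_{1}^{(1)} − T_{0}^{(0)}| = 0.8895052 ≥ 0.5
|T_{2}^{(2)} − T_{1}^{(1)}| = 0.1047404 < 0.5

k = 2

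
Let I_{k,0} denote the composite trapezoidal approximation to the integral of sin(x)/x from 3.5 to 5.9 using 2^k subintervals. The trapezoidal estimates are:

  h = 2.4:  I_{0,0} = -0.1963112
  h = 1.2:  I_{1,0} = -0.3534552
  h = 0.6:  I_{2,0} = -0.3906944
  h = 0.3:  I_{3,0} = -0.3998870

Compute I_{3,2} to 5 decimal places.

I_{2,1} = (4·(-0.3906944) − (-0.3534552)) / 3 = -0.4031075
I_{3,1} = -0.3998870 + (-0.3998870 − (-0.3906944))/3 = -0.4029512
I_{3,2} = (16·(-0.4029512) − (-0.4031075)) / 15 = -0.4029408

-0.40294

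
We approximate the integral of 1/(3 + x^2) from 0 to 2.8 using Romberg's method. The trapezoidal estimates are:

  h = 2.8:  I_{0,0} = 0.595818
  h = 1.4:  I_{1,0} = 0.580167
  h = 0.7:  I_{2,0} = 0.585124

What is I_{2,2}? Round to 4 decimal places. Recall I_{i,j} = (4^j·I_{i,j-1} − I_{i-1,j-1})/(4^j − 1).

0.5876

I_{1,1} = 0.580167 + (0.580167 − 0.595818)/3 = 0.574950
I_{2,1} = 0.585124 + (0.585124 − 0.580167)/3 = 0.586776
I_{2,2} = (16·0.586776 − 0.574950) / 15 = 0.587564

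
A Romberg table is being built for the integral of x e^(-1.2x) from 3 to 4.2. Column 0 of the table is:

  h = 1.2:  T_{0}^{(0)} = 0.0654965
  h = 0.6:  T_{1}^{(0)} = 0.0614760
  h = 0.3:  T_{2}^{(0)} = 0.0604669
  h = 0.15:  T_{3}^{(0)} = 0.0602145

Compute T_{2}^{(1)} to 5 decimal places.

0.06013

T_{2}^{(1)} = 0.0604669 + (0.0604669 − 0.0614760)/3 = 0.0601305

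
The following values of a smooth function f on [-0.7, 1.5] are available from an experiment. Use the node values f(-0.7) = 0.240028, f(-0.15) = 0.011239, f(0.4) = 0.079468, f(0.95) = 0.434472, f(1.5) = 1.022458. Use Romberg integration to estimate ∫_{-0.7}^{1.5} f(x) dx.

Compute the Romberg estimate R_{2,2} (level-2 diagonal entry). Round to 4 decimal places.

0.5880

R_{0,0} (trapezoid, 1 panel, h=2.2000): 1.388735
R_{1,0} (trapezoid, 2 panels, h=1.1000): 0.781782
R_{2,0} (trapezoid, 4 panels, h=0.5500): 0.636032
R_{1,1} = 0.781782 + (0.781782 − 1.388735)/3 = 0.579464
R_{2,1} = 0.636032 + (0.636032 − 0.781782)/3 = 0.587449
R_{2,2} = 0.587449 + (0.587449 − 0.579464)/15 = 0.587981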